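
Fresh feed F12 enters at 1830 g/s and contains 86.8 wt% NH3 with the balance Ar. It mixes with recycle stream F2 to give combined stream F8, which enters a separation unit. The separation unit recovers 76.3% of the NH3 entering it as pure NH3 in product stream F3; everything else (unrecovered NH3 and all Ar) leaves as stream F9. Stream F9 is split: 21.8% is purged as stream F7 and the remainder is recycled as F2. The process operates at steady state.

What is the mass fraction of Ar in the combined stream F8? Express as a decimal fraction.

0.362

Ar enters only via F12 and leaves only via the purge: 1830×0.132 = 0.218×(Ar in F9), and the separation unit passes all Ar, so Ar in F8 = Ar in F9 = 1108.1 g/s.
NH3 in F8: m_A = 1830×0.868 + (1−0.218)·(1−0.763)·m_A, so m_A = 1588.4/0.8147 = 1949.8 g/s.
F8 = 1949.8 + 1108.1 = 3057.9 g/s.
Ar fraction in F8 = 1108.1/3057.9 = 0.362.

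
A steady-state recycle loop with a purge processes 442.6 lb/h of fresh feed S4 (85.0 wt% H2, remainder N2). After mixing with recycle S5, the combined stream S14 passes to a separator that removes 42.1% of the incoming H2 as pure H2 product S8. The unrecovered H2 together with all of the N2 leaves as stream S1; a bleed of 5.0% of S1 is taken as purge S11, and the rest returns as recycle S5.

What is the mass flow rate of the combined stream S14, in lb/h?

2164 lb/h

N2 enters only via S4 and leaves only via the purge: 442.6×0.150 = 0.050×(N2 in S1), and the separator passes all N2, so N2 in S14 = N2 in S1 = 1327.8 lb/h.
H2 in S14: m_A = 442.6×0.850 + (1−0.050)·(1−0.421)·m_A, so m_A = 376.21/0.4500 = 836.12 lb/h.
S14 = 836.12 + 1327.8 = 2163.9 lb/h.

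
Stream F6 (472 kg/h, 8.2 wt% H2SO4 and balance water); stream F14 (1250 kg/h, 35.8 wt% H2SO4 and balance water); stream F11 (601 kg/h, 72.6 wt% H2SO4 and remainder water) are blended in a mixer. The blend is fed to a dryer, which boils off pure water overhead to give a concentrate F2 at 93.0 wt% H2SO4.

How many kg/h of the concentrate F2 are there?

992 kg/h

H2SO4 entering = 472×0.082 + 1250×0.358 + 601×0.726 = 922.53 kg/h.
All H2SO4 reports to F2, so F2 = 922.53/0.930 = 991.97 kg/h.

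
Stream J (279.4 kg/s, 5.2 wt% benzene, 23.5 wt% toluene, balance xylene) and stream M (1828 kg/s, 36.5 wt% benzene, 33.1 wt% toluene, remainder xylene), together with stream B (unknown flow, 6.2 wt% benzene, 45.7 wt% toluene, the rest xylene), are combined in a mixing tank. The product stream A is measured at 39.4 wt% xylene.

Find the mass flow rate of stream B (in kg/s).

866.6 kg/s

Let B be the unknown flow. Total out = 2107.4 + B.
xylene balance: 754.92 + 0.481·B = 0.394·(2107.4 + B)
(0.481 − 0.394)·B = 0.394×2107.4 − 754.92 = 75.391
B = 75.391 / 0.087 = 866.57 kg/s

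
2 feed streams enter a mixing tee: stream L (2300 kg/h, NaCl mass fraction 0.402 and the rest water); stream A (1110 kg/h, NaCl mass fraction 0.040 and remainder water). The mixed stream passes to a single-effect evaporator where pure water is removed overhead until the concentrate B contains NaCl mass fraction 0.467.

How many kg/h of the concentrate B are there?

NaCl entering = 2300×0.402 + 1110×0.040 = 969 kg/h.
All NaCl reports to B, so B = 969/0.467 = 2074.9 kg/h.

2075 kg/h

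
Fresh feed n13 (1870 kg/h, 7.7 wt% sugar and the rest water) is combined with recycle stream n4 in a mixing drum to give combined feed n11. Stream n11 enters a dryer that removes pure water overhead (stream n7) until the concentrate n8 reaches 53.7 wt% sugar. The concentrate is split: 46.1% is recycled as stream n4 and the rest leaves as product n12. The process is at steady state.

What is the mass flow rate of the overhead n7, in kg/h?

Overall sugar balance (none leaves overhead): sugar in fresh feed = sugar in product, i.e. 1870×0.077 = (1−0.461)·n8·0.537.
n8 = 143.99/(0.537×0.539) = 497.47 kg/h.
Recycle n4 = 0.461×497.47 = 229.33 kg/h.
Combined feed n11 = 1870 + 229.33 = 2099.3 kg/h.
Overhead n7 = n11 − n8 = 2099.3 − 497.47 = 1601.9 kg/h.

1602 kg/h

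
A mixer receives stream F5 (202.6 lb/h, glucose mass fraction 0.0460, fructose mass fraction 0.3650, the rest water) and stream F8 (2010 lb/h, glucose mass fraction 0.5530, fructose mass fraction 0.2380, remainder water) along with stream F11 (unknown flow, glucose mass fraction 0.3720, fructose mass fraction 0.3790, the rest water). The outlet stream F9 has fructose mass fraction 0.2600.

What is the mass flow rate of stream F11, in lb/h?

192.8 lb/h

Let F11 be the unknown flow. Total out = 2212.6 + F11.
fructose balance: 552.33 + 0.379·F11 = 0.260·(2212.6 + F11)
(0.379 − 0.260)·F11 = 0.260×2212.6 − 552.33 = 22.947
F11 = 22.947 / 0.119 = 192.83 lb/h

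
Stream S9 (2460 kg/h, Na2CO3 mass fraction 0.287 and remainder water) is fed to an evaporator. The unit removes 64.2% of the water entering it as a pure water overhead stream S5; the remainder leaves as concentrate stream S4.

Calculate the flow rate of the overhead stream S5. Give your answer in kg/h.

1126 kg/h

water entering = 2460×0.713 = 1754 kg/h; overhead removed = 0.642×1754 = 1126.1 kg/h.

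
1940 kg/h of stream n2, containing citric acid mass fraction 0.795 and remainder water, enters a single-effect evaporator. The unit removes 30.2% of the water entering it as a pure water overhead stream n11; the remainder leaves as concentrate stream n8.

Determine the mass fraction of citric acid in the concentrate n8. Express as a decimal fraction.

citric acid is not removed: 1940×0.795 = 1542.3 kg/h of citric acid enters n8.
water entering = 1940×0.205 = 397.7 kg/h; overhead removed = 0.302×397.7 = 120.11 kg/h.
Concentrate = 1940 − 120.11 = 1819.9 kg/h.
Mass fraction = 1542.3/1819.9 = 0.847.

0.847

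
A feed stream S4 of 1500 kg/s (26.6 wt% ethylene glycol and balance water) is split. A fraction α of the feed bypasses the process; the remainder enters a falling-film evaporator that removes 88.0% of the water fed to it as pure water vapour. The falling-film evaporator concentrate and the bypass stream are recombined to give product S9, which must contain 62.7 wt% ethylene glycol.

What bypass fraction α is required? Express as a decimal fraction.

0.109

All 1500×0.266 = 399 kg/s of ethylene glycol reaches S9, so S9 = 399/0.627 = 636.36 kg/s and vapour = 863.64 kg/s.
The evaporator receives (1−α)·1500 of feed at 0.734 water and removes 0.880 of that water:
0.880×0.734×(1−α)×1500 = 863.64
(1−α) = 863.64/968.88 = 0.8914;  α = 0.1086.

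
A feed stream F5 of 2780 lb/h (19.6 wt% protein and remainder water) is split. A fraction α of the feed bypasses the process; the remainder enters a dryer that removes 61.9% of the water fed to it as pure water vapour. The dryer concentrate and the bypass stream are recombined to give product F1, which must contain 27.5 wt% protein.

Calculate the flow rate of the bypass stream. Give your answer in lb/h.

All 2780×0.196 = 544.88 lb/h of protein reaches F1, so F1 = 544.88/0.275 = 1981.4 lb/h and vapour = 798.62 lb/h.
The evaporator receives (1−α)·2780 of feed at 0.804 water and removes 0.619 of that water:
0.619×0.804×(1−α)×2780 = 798.62
(1−α) = 798.62/1383.5 = 0.5772;  α = 0.4228.
Bypass flow = 0.4228×2780 = 1175.3 lb/h.

1175 lb/h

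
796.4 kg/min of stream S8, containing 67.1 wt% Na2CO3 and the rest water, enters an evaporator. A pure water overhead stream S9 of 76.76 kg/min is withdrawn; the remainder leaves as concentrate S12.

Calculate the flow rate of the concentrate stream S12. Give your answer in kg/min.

719.6 kg/min

Concentrate = 796.4 − 76.76 = 719.64 kg/min.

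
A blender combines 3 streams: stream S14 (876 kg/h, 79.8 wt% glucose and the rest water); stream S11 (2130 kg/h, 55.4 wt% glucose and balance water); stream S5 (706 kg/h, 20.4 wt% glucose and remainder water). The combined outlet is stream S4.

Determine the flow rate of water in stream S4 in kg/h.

1689 kg/h

water out = water in = 876×0.202 + 2130×0.446 + 706×0.796 = 1688.9 kg/h.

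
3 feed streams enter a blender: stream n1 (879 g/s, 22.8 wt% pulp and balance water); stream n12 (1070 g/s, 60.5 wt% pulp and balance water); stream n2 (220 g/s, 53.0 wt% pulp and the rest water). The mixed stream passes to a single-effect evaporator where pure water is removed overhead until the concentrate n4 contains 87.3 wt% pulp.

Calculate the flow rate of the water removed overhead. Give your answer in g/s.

pulp entering = 879×0.228 + 1070×0.605 + 220×0.530 = 964.36 g/s.
All pulp reports to n4, so n4 = 964.36/0.873 = 1104.7 g/s.
Total feed = 2169 g/s; overhead = 2169 − 1104.7 = 1064.3 g/s.

1064 g/s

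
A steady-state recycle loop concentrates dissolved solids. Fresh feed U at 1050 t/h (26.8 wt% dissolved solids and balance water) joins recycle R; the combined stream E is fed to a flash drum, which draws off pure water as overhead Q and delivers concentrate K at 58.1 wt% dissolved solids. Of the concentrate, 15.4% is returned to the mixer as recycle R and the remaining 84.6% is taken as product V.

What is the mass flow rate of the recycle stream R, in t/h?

Overall dissolved solids balance (none leaves overhead): dissolved solids in fresh feed = dissolved solids in product, i.e. 1050×0.268 = (1−0.154)·K·0.581.
K = 281.4/(0.581×0.846) = 572.5 t/h.
Recycle R = 0.154×572.5 = 88.165 t/h.

88.17 t/h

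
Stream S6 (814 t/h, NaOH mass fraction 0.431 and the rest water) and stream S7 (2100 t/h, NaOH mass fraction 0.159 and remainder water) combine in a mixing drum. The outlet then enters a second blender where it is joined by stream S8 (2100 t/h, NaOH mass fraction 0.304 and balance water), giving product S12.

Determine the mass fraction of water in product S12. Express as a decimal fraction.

0.736

Overall, product flow = 5014 t/h.
water in = 814×0.569 + 2100×0.841 + 2100×0.696 = 3690.9 t/h.
water fraction in S12 = 0.736.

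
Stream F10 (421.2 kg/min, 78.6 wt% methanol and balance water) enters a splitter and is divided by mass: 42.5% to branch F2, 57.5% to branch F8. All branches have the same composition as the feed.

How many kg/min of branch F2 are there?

Branch F2 flow = 0.425×421.2 = 179.01 kg/min.

179 kg/min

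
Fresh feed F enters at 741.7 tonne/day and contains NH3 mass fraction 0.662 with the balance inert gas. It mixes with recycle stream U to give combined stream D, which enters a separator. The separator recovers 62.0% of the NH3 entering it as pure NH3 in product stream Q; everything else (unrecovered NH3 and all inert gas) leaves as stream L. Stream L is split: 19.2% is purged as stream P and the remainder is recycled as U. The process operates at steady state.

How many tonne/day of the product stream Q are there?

439.3 tonne/day

NH3 in D: m_A = 741.7×0.662 + (1−0.192)·(1−0.620)·m_A, so m_A = 491.01/0.6930 = 708.56 tonne/day.
Product Q = 0.620×708.56 = 439.31 tonne/day.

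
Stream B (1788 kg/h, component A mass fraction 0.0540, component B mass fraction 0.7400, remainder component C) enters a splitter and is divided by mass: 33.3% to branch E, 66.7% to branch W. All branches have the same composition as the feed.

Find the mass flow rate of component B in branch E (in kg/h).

Branch E total = 0.333×1788 = 595.4 kg/h.
component B in E = 0.740×595.4 = 440.6 kg/h.

440.6 kg/h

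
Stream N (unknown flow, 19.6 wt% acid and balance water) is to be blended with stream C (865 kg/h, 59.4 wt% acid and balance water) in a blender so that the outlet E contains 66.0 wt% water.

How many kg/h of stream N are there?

1526 kg/h

Let N be the unknown flow. Total out = 865 + N.
water balance: 351.19 + 0.804·N = 0.660·(865 + N)
(0.804 − 0.660)·N = 0.660×865 − 351.19 = 219.71
N = 219.71 / 0.144 = 1525.8 kg/h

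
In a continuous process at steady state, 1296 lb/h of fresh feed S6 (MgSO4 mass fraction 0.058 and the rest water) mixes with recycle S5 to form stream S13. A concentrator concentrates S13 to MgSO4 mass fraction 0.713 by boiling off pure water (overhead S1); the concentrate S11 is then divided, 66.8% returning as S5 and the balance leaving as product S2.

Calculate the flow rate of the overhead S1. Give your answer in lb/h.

Overall MgSO4 balance (none leaves overhead): MgSO4 in fresh feed = MgSO4 in product, i.e. 1296×0.058 = (1−0.668)·S11·0.713.
S11 = 75.168/(0.713×0.332) = 317.55 lb/h.
Recycle S5 = 0.668×317.55 = 212.12 lb/h.
Combined feed S13 = 1296 + 212.12 = 1508.1 lb/h.
Overhead S1 = S13 − S11 = 1508.1 − 317.55 = 1190.6 lb/h.

1191 lb/h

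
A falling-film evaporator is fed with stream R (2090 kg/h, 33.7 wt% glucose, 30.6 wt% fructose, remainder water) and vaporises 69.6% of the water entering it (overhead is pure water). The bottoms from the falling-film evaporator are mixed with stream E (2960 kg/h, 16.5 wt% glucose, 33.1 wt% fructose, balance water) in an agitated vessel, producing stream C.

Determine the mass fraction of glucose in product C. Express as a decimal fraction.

0.263

Vapour removed = 0.696×0.357×2090 = 519.31 kg/h; concentrate = 1570.7 kg/h.
glucose reaching the mixer = 704.33 (from concentrate) + 2960×0.165 = 1192.7 kg/h.
Product flow = 1570.7 + 2960 = 4530.7 kg/h; glucose fraction = 0.263.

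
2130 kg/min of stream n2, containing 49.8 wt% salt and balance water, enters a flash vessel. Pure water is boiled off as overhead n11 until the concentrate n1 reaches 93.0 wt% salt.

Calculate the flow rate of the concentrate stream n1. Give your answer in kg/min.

salt is conserved: 2130×0.498 = 1060.7 kg/min all reports to the concentrate.
Concentrate = 1060.7/(target fraction) = 1140.6 kg/min.

1141 kg/min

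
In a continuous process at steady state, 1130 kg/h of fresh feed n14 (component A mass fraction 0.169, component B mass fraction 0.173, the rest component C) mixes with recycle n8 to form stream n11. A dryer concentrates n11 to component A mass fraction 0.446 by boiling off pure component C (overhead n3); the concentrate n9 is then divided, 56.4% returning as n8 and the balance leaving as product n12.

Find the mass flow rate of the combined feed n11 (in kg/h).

1684 kg/h

Overall component A balance (none leaves overhead): component A in fresh feed = component A in product, i.e. 1130×0.169 = (1−0.564)·n9·0.446.
n9 = 190.97/(0.446×0.436) = 982.07 kg/h.
Recycle n8 = 0.564×982.07 = 553.89 kg/h.
Combined feed n11 = 1130 + 553.89 = 1683.9 kg/h.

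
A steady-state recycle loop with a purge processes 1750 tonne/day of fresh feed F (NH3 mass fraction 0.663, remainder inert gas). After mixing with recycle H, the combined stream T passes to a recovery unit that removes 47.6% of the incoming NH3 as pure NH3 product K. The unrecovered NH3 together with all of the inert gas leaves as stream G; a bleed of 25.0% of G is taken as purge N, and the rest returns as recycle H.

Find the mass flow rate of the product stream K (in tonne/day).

NH3 in T: m_A = 1750×0.663 + (1−0.250)·(1−0.476)·m_A, so m_A = 1160.2/0.6070 = 1911.4 tonne/day.
Product K = 0.476×1911.4 = 909.85 tonne/day.

909.9 tonne/day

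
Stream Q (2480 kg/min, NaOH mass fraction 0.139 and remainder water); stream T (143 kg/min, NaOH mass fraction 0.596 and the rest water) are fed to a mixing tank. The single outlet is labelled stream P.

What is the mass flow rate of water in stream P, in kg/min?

2193 kg/min

water out = water in = 2480×0.861 + 143×0.404 = 2193.1 kg/min.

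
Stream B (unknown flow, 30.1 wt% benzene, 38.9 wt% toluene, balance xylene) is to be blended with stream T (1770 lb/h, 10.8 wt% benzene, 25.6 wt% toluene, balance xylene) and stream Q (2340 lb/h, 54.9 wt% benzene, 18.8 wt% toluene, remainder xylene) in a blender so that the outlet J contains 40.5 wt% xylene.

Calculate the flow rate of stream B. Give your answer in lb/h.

806.2 lb/h

Let B be the unknown flow. Total out = 4110 + B.
xylene balance: 1741.1 + 0.310·B = 0.405·(4110 + B)
(0.310 − 0.405)·B = 0.405×4110 − 1741.1 = -76.59
B = -76.59 / -0.095 = 806.21 lb/h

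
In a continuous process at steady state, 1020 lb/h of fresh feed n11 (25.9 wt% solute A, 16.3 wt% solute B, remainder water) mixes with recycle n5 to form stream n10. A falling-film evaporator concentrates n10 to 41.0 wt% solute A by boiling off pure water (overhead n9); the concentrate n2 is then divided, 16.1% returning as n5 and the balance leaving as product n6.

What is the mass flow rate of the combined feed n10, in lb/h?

1144 lb/h

Overall solute A balance (none leaves overhead): solute A in fresh feed = solute A in product, i.e. 1020×0.259 = (1−0.161)·n2·0.410.
n2 = 264.18/(0.410×0.839) = 767.99 lb/h.
Recycle n5 = 0.161×767.99 = 123.65 lb/h.
Combined feed n10 = 1020 + 123.65 = 1143.6 lb/h.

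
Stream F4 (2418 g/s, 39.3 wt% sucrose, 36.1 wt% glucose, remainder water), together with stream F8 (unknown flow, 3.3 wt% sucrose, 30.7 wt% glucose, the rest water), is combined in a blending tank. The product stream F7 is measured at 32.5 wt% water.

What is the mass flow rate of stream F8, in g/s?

570.2 g/s

Let F8 be the unknown flow. Total out = 2418 + F8.
water balance: 594.83 + 0.660·F8 = 0.325·(2418 + F8)
(0.660 − 0.325)·F8 = 0.325×2418 − 594.83 = 191.02
F8 = 191.02 / 0.335 = 570.21 g/s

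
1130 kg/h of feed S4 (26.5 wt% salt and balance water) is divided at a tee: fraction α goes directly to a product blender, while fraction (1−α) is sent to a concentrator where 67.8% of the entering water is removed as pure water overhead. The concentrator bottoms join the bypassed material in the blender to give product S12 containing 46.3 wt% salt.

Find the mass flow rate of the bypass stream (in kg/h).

All 1130×0.265 = 299.45 kg/h of salt reaches S12, so S12 = 299.45/0.463 = 646.76 kg/h and vapour = 483.24 kg/h.
The evaporator receives (1−α)·1130 of feed at 0.735 water and removes 0.678 of that water:
0.678×0.735×(1−α)×1130 = 483.24
(1−α) = 483.24/563.11 = 0.8582;  α = 0.1418.
Bypass flow = 0.1418×1130 = 160.28 kg/h.

160.3 kg/h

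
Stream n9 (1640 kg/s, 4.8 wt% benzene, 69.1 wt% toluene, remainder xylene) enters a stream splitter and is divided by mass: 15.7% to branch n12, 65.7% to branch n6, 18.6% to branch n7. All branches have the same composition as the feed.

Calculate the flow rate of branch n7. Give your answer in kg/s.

Branch n7 flow = 0.186×1640 = 305.04 kg/s.

305 kg/s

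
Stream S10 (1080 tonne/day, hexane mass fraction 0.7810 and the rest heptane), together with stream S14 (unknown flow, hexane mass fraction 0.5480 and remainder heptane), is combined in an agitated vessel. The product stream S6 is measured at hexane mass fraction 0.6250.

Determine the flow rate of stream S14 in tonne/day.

2188 tonne/day

Let S14 be the unknown flow. Total out = 1080 + S14.
hexane balance: 843.48 + 0.548·S14 = 0.625·(1080 + S14)
(0.548 − 0.625)·S14 = 0.625×1080 − 843.48 = -168.48
S14 = -168.48 / -0.077 = 2188.1 tonne/day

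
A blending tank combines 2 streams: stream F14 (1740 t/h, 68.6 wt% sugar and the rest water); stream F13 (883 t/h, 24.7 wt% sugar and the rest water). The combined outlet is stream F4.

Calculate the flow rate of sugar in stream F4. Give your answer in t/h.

1412 t/h

sugar out = sugar in = 1740×0.686 + 883×0.247 = 1411.7 t/h.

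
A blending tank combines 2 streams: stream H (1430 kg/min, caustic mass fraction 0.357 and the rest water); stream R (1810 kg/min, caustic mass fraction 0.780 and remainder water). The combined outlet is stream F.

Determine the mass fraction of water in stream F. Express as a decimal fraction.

0.407

Total flow out = 1430 + 1810 = 3240 kg/min.
water in = 1430×0.643 + 1810×0.220 = 1317.7 kg/min.
water mass fraction in F = 1317.7/3240 = 0.407.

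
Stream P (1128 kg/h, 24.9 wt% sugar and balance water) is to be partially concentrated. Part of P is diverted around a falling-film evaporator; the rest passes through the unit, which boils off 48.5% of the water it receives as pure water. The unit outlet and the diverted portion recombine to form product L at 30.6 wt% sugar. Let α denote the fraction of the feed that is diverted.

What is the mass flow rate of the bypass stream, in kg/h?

551.1 kg/h

All 1128×0.249 = 280.87 kg/h of sugar reaches L, so L = 280.87/0.306 = 917.88 kg/h and vapour = 210.12 kg/h.
The evaporator receives (1−α)·1128 of feed at 0.751 water and removes 0.485 of that water:
0.485×0.751×(1−α)×1128 = 210.12
(1−α) = 210.12/410.86 = 0.5114;  α = 0.4886.
Bypass flow = 0.4886×1128 = 551.13 kg/h.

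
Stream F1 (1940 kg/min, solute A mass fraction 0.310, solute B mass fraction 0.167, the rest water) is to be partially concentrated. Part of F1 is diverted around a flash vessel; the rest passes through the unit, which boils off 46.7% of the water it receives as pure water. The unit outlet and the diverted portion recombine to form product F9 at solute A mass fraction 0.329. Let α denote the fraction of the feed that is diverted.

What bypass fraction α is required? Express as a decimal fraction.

0.764

All 1940×0.310 = 601.4 kg/min of solute A reaches F9, so F9 = 601.4/0.329 = 1828 kg/min and vapour = 112.04 kg/min.
The evaporator receives (1−α)·1940 of feed at 0.523 water and removes 0.467 of that water:
0.467×0.523×(1−α)×1940 = 112.04
(1−α) = 112.04/473.83 = 0.2364;  α = 0.7636.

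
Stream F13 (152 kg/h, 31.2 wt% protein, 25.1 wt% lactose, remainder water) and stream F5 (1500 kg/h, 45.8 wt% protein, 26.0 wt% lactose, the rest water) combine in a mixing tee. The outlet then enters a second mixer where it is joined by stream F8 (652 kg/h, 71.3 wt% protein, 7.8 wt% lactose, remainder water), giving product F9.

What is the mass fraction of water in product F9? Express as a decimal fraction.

Overall, product flow = 2304 kg/h.
water in = 152×0.437 + 1500×0.282 + 652×0.209 = 625.69 kg/h.
water fraction in F9 = 0.272.

0.272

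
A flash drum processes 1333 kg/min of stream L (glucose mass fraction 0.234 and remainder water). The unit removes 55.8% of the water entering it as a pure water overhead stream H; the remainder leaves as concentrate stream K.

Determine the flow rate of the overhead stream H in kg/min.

water entering = 1333×0.766 = 1021.1 kg/min; overhead removed = 0.558×1021.1 = 569.76 kg/min.

569.8 kg/min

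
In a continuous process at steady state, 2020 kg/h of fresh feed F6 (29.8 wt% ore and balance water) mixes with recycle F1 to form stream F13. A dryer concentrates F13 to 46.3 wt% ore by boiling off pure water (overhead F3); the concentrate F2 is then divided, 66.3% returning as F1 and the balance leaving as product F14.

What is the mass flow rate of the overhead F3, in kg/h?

Overall ore balance (none leaves overhead): ore in fresh feed = ore in product, i.e. 2020×0.298 = (1−0.663)·F2·0.463.
F2 = 601.96/(0.463×0.337) = 3858 kg/h.
Recycle F1 = 0.663×3858 = 2557.8 kg/h.
Combined feed F13 = 2020 + 2557.8 = 4577.8 kg/h.
Overhead F3 = F13 − F2 = 4577.8 − 3858 = 719.87 kg/h.

719.9 kg/h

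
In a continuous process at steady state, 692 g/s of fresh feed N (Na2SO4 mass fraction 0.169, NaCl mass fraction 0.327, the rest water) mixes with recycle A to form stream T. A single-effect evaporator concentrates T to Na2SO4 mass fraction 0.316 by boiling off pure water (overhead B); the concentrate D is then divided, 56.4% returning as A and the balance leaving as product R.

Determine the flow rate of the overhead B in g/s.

Overall Na2SO4 balance (none leaves overhead): Na2SO4 in fresh feed = Na2SO4 in product, i.e. 692×0.169 = (1−0.564)·D·0.316.
D = 116.95/(0.316×0.436) = 848.83 g/s.
Recycle A = 0.564×848.83 = 478.74 g/s.
Combined feed T = 692 + 478.74 = 1170.7 g/s.
Overhead B = T − D = 1170.7 − 848.83 = 321.91 g/s.

321.9 g/s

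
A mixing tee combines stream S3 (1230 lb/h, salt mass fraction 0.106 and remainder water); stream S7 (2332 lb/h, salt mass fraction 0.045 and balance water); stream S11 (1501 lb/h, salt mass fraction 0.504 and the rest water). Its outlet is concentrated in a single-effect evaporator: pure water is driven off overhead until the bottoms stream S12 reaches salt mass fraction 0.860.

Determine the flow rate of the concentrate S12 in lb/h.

salt entering = 1230×0.106 + 2332×0.045 + 1501×0.504 = 991.82 lb/h.
All salt reports to S12, so S12 = 991.82/0.860 = 1153.3 lb/h.

1153 lb/h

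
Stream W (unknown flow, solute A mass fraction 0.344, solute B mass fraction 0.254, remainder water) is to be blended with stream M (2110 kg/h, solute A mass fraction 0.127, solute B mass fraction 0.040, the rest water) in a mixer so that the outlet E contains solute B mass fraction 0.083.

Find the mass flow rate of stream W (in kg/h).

530.6 kg/h

Let W be the unknown flow. Total out = 2110 + W.
solute B balance: 84.4 + 0.254·W = 0.083·(2110 + W)
(0.254 − 0.083)·W = 0.083×2110 − 84.4 = 90.73
W = 90.73 / 0.171 = 530.58 kg/h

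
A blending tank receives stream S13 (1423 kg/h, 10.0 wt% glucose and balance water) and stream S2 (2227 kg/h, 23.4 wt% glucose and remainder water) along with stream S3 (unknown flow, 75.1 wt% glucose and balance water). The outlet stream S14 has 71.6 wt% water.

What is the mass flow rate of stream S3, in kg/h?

Let S3 be the unknown flow. Total out = 3650 + S3.
water balance: 2986.6 + 0.249·S3 = 0.716·(3650 + S3)
(0.249 − 0.716)·S3 = 0.716×3650 − 2986.6 = -373.18
S3 = -373.18 / -0.467 = 799.1 kg/h

799.1 kg/h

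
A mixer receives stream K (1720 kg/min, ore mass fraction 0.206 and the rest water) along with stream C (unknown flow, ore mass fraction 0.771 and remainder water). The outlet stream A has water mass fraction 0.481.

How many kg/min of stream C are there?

2136 kg/min

Let C be the unknown flow. Total out = 1720 + C.
water balance: 1365.7 + 0.229·C = 0.481·(1720 + C)
(0.229 − 0.481)·C = 0.481×1720 − 1365.7 = -538.36
C = -538.36 / -0.252 = 2136.3 kg/min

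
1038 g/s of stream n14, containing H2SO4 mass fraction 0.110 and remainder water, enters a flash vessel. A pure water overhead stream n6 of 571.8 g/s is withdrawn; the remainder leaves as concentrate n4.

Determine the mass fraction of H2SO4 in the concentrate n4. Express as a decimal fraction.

H2SO4 is not removed: 1038×0.110 = 114.18 g/s of H2SO4 enters n4.
Concentrate = 1038 − 571.8 = 466.2 g/s.
Mass fraction = 114.18/466.2 = 0.245.

0.245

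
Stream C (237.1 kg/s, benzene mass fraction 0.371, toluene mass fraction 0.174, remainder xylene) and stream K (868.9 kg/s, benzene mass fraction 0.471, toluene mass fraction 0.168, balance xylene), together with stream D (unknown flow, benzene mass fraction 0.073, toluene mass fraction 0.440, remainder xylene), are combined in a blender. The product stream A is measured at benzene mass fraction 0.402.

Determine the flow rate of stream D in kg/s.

Let D be the unknown flow. Total out = 1106 + D.
benzene balance: 497.22 + 0.073·D = 0.402·(1106 + D)
(0.073 − 0.402)·D = 0.402×1106 − 497.22 = -52.604
D = -52.604 / -0.329 = 159.89 kg/s

159.9 kg/s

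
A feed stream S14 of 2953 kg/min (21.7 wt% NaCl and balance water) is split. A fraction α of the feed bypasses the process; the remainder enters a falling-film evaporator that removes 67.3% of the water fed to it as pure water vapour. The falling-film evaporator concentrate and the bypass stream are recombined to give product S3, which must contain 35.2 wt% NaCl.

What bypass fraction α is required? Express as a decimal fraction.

0.272

All 2953×0.217 = 640.8 kg/min of NaCl reaches S3, so S3 = 640.8/0.352 = 1820.5 kg/min and vapour = 1132.5 kg/min.
The evaporator receives (1−α)·2953 of feed at 0.783 water and removes 0.673 of that water:
0.673×0.783×(1−α)×2953 = 1132.5
(1−α) = 1132.5/1556.1 = 0.7278;  α = 0.2722.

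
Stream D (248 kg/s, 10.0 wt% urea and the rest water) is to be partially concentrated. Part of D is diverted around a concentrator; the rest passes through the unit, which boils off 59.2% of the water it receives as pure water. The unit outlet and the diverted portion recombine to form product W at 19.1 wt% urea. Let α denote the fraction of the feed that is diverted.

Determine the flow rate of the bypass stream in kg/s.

All 248×0.100 = 24.8 kg/s of urea reaches W, so W = 24.8/0.191 = 129.84 kg/s and vapour = 118.16 kg/s.
The evaporator receives (1−α)·248 of feed at 0.900 water and removes 0.592 of that water:
0.592×0.900×(1−α)×248 = 118.16
(1−α) = 118.16/132.13 = 0.8942;  α = 0.1058.
Bypass flow = 0.1058×248 = 26.234 kg/s.

26.23 kg/s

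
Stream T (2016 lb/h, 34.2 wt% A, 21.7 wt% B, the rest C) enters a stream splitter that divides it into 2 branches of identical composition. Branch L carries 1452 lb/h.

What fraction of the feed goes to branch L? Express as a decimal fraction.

0.720

Fraction to L = 1452/2016 = 0.7202.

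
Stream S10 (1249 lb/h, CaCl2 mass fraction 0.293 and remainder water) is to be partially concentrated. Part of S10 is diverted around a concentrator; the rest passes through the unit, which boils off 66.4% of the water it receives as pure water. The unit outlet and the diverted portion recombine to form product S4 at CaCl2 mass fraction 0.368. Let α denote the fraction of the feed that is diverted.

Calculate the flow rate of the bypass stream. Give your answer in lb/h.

All 1249×0.293 = 365.96 lb/h of CaCl2 reaches S4, so S4 = 365.96/0.368 = 994.45 lb/h and vapour = 254.55 lb/h.
The evaporator receives (1−α)·1249 of feed at 0.707 water and removes 0.664 of that water:
0.664×0.707×(1−α)×1249 = 254.55
(1−α) = 254.55/586.34 = 0.4341;  α = 0.5659.
Bypass flow = 0.5659×1249 = 706.76 lb/h.

706.8 lb/h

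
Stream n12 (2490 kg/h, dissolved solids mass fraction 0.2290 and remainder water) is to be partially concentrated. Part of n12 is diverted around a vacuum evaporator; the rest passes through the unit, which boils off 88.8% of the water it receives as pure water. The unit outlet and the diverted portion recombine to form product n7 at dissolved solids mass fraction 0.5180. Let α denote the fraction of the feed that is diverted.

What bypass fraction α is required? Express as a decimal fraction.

All 2490×0.229 = 570.21 kg/h of dissolved solids reaches n7, so n7 = 570.21/0.518 = 1100.8 kg/h and vapour = 1389.2 kg/h.
The evaporator receives (1−α)·2490 of feed at 0.771 water and removes 0.888 of that water:
0.888×0.771×(1−α)×2490 = 1389.2
(1−α) = 1389.2/1704.8 = 0.8149;  α = 0.1851.

0.185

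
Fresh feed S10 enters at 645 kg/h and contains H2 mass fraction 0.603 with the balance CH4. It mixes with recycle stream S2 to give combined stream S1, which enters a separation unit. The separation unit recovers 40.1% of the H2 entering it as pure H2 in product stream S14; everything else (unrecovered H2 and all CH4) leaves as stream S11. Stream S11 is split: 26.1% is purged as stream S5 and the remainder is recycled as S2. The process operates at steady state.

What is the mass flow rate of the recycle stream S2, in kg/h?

1034 kg/h

CH4 enters only via S10 and leaves only via the purge: 645×0.397 = 0.261×(CH4 in S11), and the separation unit passes all CH4, so CH4 in S1 = CH4 in S11 = 981.09 kg/h.
H2 in S1: m_A = 645×0.603 + (1−0.261)·(1−0.401)·m_A, so m_A = 388.94/0.5573 = 697.84 kg/h.
S11 = (1−0.401)×697.84 + 981.09 = 1399.1 kg/h.
Recycle S2 = (1−0.261)×1399.1 = 1033.9 kg/h.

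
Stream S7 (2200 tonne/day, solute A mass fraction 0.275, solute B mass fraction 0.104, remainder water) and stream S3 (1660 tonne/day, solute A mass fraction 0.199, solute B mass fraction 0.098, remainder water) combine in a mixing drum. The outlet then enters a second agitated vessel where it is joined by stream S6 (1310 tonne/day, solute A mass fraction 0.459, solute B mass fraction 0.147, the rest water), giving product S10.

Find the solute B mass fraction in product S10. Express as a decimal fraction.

Overall, product flow = 5170 tonne/day.
solute B in = 2200×0.104 + 1660×0.098 + 1310×0.147 = 584.05 tonne/day.
solute B fraction in S10 = 0.113.

0.113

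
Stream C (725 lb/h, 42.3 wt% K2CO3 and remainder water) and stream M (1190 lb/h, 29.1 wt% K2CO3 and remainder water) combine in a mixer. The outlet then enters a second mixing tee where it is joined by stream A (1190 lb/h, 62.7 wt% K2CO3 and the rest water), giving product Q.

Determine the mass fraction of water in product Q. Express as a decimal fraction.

0.549

Overall, product flow = 3105 lb/h.
water in = 725×0.577 + 1190×0.709 + 1190×0.373 = 1705.9 lb/h.
water fraction in Q = 0.549.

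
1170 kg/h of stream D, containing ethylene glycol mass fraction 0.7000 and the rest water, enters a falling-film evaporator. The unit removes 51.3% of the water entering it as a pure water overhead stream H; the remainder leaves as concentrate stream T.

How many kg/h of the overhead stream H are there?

water entering = 1170×0.300 = 351 kg/h; overhead removed = 0.513×351 = 180.06 kg/h.

180.1 kg/h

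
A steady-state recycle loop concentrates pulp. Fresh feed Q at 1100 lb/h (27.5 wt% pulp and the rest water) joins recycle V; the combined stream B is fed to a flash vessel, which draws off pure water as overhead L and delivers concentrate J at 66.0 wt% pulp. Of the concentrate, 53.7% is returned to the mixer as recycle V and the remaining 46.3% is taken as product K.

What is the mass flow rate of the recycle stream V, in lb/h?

Overall pulp balance (none leaves overhead): pulp in fresh feed = pulp in product, i.e. 1100×0.275 = (1−0.537)·J·0.660.
J = 302.5/(0.660×0.463) = 989.92 lb/h.
Recycle V = 0.537×989.92 = 531.59 lb/h.

531.6 lb/h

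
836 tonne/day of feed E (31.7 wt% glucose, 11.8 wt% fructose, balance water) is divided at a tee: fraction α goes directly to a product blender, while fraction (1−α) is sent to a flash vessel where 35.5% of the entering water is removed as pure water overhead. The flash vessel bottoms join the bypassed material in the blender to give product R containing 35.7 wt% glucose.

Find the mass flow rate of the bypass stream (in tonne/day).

369 tonne/day

All 836×0.317 = 265.01 tonne/day of glucose reaches R, so R = 265.01/0.357 = 742.33 tonne/day and vapour = 93.669 tonne/day.
The evaporator receives (1−α)·836 of feed at 0.565 water and removes 0.355 of that water:
0.355×0.565×(1−α)×836 = 93.669
(1−α) = 93.669/167.68 = 0.5586;  α = 0.4414.
Bypass flow = 0.4414×836 = 369 tonne/day.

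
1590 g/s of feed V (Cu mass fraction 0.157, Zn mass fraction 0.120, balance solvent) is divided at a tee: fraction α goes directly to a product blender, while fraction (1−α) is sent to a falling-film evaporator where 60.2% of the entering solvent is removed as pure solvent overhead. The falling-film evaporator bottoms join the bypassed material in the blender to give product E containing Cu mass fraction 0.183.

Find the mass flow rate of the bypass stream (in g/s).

All 1590×0.157 = 249.63 g/s of Cu reaches E, so E = 249.63/0.183 = 1364.1 g/s and vapour = 225.9 g/s.
The evaporator receives (1−α)·1590 of feed at 0.723 solvent and removes 0.602 of that solvent:
0.602×0.723×(1−α)×1590 = 225.9
(1−α) = 225.9/692.04 = 0.3264;  α = 0.6736.
Bypass flow = 0.6736×1590 = 1071 g/s.

1071 g/s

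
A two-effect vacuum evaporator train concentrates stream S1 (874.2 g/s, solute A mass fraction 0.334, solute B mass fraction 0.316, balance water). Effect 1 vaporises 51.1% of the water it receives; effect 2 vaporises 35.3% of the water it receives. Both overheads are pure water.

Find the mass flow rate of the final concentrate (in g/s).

water in feed = 874.2×0.350 = 305.97 g/s.
After stage 1: water left = (1−0.511)×305.97 = 149.62; stream total = 717.85 g/s.
After stage 2: water left = (1−0.353)×149.62 = 96.804; final concentrate = 665.03 g/s.

665 g/s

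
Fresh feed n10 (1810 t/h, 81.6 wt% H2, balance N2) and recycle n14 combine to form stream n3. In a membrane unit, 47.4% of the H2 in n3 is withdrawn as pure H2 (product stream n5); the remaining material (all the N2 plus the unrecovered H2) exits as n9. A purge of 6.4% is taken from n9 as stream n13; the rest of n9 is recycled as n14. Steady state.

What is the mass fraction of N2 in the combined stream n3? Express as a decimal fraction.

N2 enters only via n10 and leaves only via the purge: 1810×0.184 = 0.064×(N2 in n9), and the membrane unit passes all N2, so N2 in n3 = N2 in n9 = 5203.8 t/h.
H2 in n3: m_A = 1810×0.816 + (1−0.064)·(1−0.474)·m_A, so m_A = 1477/0.5077 = 2909.3 t/h.
n3 = 2909.3 + 5203.8 = 8113.1 t/h.
N2 fraction in n3 = 5203.8/8113.1 = 0.6414.

0.6414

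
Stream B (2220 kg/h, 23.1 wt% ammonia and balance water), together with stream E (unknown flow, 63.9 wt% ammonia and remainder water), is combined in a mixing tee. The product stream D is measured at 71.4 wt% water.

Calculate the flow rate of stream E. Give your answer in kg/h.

Let E be the unknown flow. Total out = 2220 + E.
water balance: 1707.2 + 0.361·E = 0.714·(2220 + E)
(0.361 − 0.714)·E = 0.714×2220 − 1707.2 = -122.1
E = -122.1 / -0.353 = 345.89 kg/h

345.9 kg/h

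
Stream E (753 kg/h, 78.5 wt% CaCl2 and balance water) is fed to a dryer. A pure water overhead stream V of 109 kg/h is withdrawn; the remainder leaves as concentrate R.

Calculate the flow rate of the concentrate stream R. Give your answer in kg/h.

Concentrate = 753 − 109 = 644 kg/h.

644 kg/h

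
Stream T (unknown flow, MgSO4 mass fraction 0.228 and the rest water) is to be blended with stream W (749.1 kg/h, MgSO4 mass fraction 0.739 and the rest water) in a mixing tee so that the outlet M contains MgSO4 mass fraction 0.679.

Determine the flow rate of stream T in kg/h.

99.66 kg/h

Let T be the unknown flow. Total out = 749.1 + T.
MgSO4 balance: 553.58 + 0.228·T = 0.679·(749.1 + T)
(0.228 − 0.679)·T = 0.679×749.1 − 553.58 = -44.946
T = -44.946 / -0.451 = 99.659 kg/h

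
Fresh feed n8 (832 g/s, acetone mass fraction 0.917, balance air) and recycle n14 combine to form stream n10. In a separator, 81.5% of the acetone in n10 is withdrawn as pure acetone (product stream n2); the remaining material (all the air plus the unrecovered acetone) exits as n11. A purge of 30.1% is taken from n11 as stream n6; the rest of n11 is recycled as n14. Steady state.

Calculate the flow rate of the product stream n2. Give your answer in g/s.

acetone in n10: m_A = 832×0.917 + (1−0.301)·(1−0.815)·m_A, so m_A = 762.94/0.8707 = 876.26 g/s.
Product n2 = 0.815×876.26 = 714.15 g/s.

714.1 g/s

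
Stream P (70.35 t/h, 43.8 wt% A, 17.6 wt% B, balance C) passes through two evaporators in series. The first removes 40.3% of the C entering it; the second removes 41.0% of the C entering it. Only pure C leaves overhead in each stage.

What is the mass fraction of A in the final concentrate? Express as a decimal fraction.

C in feed = 70.35×0.386 = 27.155 t/h.
After stage 1: C left = (1−0.403)×27.155 = 16.212; stream total = 59.406 t/h.
After stage 2: C left = (1−0.410)×16.212 = 9.5648; final concentrate = 52.76 t/h.
A fraction = 30.813/52.76 = 0.584.

0.584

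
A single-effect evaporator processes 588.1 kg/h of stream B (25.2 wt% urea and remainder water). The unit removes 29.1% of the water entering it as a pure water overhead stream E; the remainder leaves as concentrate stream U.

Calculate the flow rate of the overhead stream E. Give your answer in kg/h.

water entering = 588.1×0.748 = 439.9 kg/h; overhead removed = 0.291×439.9 = 128.01 kg/h.

128 kg/h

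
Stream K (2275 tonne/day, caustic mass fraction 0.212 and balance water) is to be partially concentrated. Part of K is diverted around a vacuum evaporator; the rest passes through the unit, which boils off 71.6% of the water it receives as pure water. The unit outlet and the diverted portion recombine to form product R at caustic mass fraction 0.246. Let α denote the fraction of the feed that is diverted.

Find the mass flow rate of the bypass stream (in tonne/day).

1718 tonne/day

All 2275×0.212 = 482.3 tonne/day of caustic reaches R, so R = 482.3/0.246 = 1960.6 tonne/day and vapour = 314.43 tonne/day.
The evaporator receives (1−α)·2275 of feed at 0.788 water and removes 0.716 of that water:
0.716×0.788×(1−α)×2275 = 314.43
(1−α) = 314.43/1283.6 = 0.2450;  α = 0.7550.
Bypass flow = 0.7550×2275 = 1717.7 tonne/day.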